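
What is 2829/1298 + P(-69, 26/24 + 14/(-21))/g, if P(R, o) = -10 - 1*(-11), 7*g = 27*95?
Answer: 7265471/3329370 ≈ 2.1822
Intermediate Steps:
g = 2565/7 (g = (27*95)/7 = (1/7)*2565 = 2565/7 ≈ 366.43)
P(R, o) = 1 (P(R, o) = -10 + 11 = 1)
2829/1298 + P(-69, 26/24 + 14/(-21))/g = 2829/1298 + 1/(2565/7) = 2829*(1/1298) + 1*(7/2565) = 2829/1298 + 7/2565 = 7265471/3329370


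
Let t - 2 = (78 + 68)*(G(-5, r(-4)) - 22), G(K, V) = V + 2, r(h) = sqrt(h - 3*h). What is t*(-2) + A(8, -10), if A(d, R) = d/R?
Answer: 29176/5 - 584*sqrt(2) ≈ 5009.3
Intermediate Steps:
r(h) = sqrt(2)*sqrt(-h) (r(h) = sqrt(-2*h) = sqrt(2)*sqrt(-h))
G(K, V) = 2 + V
t = -2918 + 292*sqrt(2) (t = 2 + (78 + 68)*((2 + sqrt(2)*sqrt(-1*(-4))) - 22) = 2 + 146*((2 + sqrt(2)*sqrt(4)) - 22) = 2 + 146*((2 + sqrt(2)*2) - 22) = 2 + 146*((2 + 2*sqrt(2)) - 22) = 2 + 146*(-20 + 2*sqrt(2)) = 2 + (-2920 + 292*sqrt(2)) = -2918 + 292*sqrt(2) ≈ -2505.1)
t*(-2) + A(8, -10) = (-2918 + 292*sqrt(2))*(-2) + 8/(-10) = (5836 - 584*sqrt(2)) + 8*(-1/10) = (5836 - 584*sqrt(2)) - 4/5 = 29176/5 - 584*sqrt(2)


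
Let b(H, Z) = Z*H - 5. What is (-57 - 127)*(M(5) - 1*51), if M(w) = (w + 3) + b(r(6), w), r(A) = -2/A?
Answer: 27416/3 ≈ 9138.7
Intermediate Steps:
b(H, Z) = -5 + H*Z (b(H, Z) = H*Z - 5 = -5 + H*Z)
M(w) = -2 + 2*w/3 (M(w) = (w + 3) + (-5 + (-2/6)*w) = (3 + w) + (-5 + (-2*1/6)*w) = (3 + w) + (-5 - w/3) = -2 + 2*w/3)
(-57 - 127)*(M(5) - 1*51) = (-57 - 127)*((-2 + (2/3)*5) - 1*51) = -184*((-2 + 10/3) - 51) = -184*(4/3 - 51) = -184*(-149/3) = 27416/3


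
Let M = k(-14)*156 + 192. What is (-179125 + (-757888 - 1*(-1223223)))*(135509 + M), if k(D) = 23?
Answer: 39865904690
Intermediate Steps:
M = 3780 (M = 23*156 + 192 = 3588 + 192 = 3780)
(-179125 + (-757888 - 1*(-1223223)))*(135509 + M) = (-179125 + (-757888 - 1*(-1223223)))*(135509 + 3780) = (-179125 + (-757888 + 1223223))*139289 = (-179125 + 465335)*139289 = 286210*139289 = 39865904690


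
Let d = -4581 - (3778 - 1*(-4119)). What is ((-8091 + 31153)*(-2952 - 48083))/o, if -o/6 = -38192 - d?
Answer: -45268045/5934 ≈ -7628.6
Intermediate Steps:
d = -12478 (d = -4581 - (3778 + 4119) = -4581 - 1*7897 = -4581 - 7897 = -12478)
o = 154284 (o = -6*(-38192 - 1*(-12478)) = -6*(-38192 + 12478) = -6*(-25714) = 154284)
((-8091 + 31153)*(-2952 - 48083))/o = ((-8091 + 31153)*(-2952 - 48083))/154284 = (23062*(-51035))*(1/154284) = -1176969170*1/154284 = -45268045/5934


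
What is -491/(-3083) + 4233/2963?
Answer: 14505172/9134929 ≈ 1.5879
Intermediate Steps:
-491/(-3083) + 4233/2963 = -491*(-1/3083) + 4233*(1/2963) = 491/3083 + 4233/2963 = 14505172/9134929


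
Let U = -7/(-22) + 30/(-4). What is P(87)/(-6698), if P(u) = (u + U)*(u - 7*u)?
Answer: 229158/36839 ≈ 6.2205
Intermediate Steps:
U = -79/11 (U = -7*(-1/22) + 30*(-¼) = 7/22 - 15/2 = -79/11 ≈ -7.1818)
P(u) = -6*u*(-79/11 + u) (P(u) = (u - 79/11)*(u - 7*u) = (-79/11 + u)*(-6*u) = -6*u*(-79/11 + u))
P(87)/(-6698) = ((6/11)*87*(79 - 11*87))/(-6698) = ((6/11)*87*(79 - 957))*(-1/6698) = ((6/11)*87*(-878))*(-1/6698) = -458316/11*(-1/6698) = 229158/36839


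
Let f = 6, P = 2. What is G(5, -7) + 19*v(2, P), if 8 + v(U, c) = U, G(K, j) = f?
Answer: -108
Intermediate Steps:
G(K, j) = 6
v(U, c) = -8 + U
G(5, -7) + 19*v(2, P) = 6 + 19*(-8 + 2) = 6 + 19*(-6) = 6 - 114 = -108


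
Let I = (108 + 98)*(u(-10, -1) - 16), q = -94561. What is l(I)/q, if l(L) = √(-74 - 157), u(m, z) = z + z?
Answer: -I*√231/94561 ≈ -0.00016073*I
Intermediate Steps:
u(m, z) = 2*z
I = -3708 (I = (108 + 98)*(2*(-1) - 16) = 206*(-2 - 16) = 206*(-18) = -3708)
l(L) = I*√231 (l(L) = √(-231) = I*√231)
l(I)/q = (I*√231)/(-94561) = (I*√231)*(-1/94561) = -I*√231/94561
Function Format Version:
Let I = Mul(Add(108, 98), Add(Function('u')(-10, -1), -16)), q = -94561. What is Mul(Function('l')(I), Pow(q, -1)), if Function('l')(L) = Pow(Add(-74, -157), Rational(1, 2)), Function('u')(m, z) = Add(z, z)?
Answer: Mul(Rational(-1, 94561), I, Pow(231, Rational(1, 2))) ≈ Mul(-0.00016073, I)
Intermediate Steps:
Function('u')(m, z) = Mul(2, z)
I = -3708 (I = Mul(Add(108, 98), Add(Mul(2, -1), -16)) = Mul(206, Add(-2, -16)) = Mul(206, -18) = -3708)
Function('l')(L) = Mul(I, Pow(231, Rational(1, 2))) (Function('l')(L) = Pow(-231, Rational(1, 2)) = Mul(I, Pow(231, Rational(1, 2))))
Mul(Function('l')(I), Pow(q, -1)) = Mul(Mul(I, Pow(231, Rational(1, 2))), Pow(-94561, -1)) = Mul(Mul(I, Pow(231, Rational(1, 2))), Rational(-1, 94561)) = Mul(Rational(-1, 94561), I, Pow(231, Rational(1, 2)))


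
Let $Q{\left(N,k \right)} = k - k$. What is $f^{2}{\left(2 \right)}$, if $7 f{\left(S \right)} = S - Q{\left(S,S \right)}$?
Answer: $\frac{4}{49} \approx 0.081633$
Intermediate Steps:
$Q{\left(N,k \right)} = 0$
$f{\left(S \right)} = \frac{S}{7}$ ($f{\left(S \right)} = \frac{S - 0}{7} = \frac{S + 0}{7} = \frac{S}{7}$)
$f^{2}{\left(2 \right)} = \left(\frac{1}{7} \cdot 2\right)^{2} = \left(\frac{2}{7}\right)^{2} = \frac{4}{49}$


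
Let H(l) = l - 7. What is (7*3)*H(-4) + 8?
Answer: -223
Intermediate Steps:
H(l) = -7 + l
(7*3)*H(-4) + 8 = (7*3)*(-7 - 4) + 8 = 21*(-11) + 8 = -231 + 8 = -223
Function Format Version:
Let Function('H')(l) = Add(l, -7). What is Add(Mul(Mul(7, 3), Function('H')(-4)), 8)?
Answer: -223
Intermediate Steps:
Function('H')(l) = Add(-7, l)
Add(Mul(Mul(7, 3), Function('H')(-4)), 8) = Add(Mul(Mul(7, 3), Add(-7, -4)), 8) = Add(Mul(21, -11), 8) = Add(-231, 8) = -223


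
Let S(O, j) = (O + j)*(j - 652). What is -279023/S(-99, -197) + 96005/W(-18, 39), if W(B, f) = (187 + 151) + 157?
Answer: 1599221609/8293032 ≈ 192.84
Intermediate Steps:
S(O, j) = (-652 + j)*(O + j) (S(O, j) = (O + j)*(-652 + j) = (-652 + j)*(O + j))
W(B, f) = 495 (W(B, f) = 338 + 157 = 495)
-279023/S(-99, -197) + 96005/W(-18, 39) = -279023/((-197)**2 - 652*(-99) - 652*(-197) - 99*(-197)) + 96005/495 = -279023/(38809 + 64548 + 128444 + 19503) + 96005*(1/495) = -279023/251304 + 19201/99 = 1599221609/8293032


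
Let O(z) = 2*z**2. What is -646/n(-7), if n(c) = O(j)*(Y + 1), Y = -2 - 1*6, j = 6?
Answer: 323/252 ≈ 1.2817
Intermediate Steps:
Y = -8 (Y = -2 - 6 = -8)
n(c) = -504 (n(c) = (2*6**2)*(-8 + 1) = (2*36)*(-7) = 72*(-7) = -504)
-646/n(-7) = -646/(-504) = -646*(-1/504) = 323/252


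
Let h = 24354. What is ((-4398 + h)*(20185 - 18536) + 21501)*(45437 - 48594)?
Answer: -103956679365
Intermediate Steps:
((-4398 + h)*(20185 - 18536) + 21501)*(45437 - 48594) = ((-4398 + 24354)*(20185 - 18536) + 21501)*(45437 - 48594) = (19956*1649 + 21501)*(-3157) = (32907444 + 21501)*(-3157) = 32928945*(-3157) = -103956679365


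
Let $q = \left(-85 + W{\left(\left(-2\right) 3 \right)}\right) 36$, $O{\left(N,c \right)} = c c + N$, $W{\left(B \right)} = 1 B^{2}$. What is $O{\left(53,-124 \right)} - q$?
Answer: $17193$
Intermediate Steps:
$W{\left(B \right)} = B^{2}$
$O{\left(N,c \right)} = N + c^{2}$ ($O{\left(N,c \right)} = c^{2} + N = N + c^{2}$)
$q = -1764$ ($q = \left(-85 + \left(\left(-2\right) 3\right)^{2}\right) 36 = \left(-85 + \left(-6\right)^{2}\right) 36 = \left(-85 + 36\right) 36 = \left(-49\right) 36 = -1764$)
$O{\left(53,-124 \right)} - q = \left(53 + \left(-124\right)^{2}\right) - -1764 = \left(53 + 15376\right) + 1764 = 15429 + 1764 = 17193$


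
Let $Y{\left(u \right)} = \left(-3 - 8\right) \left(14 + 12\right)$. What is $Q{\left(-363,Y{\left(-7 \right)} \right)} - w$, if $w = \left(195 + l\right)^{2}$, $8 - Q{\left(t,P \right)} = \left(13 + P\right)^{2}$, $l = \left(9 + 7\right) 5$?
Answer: $-150146$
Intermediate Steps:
$Y{\left(u \right)} = -286$ ($Y{\left(u \right)} = \left(-11\right) 26 = -286$)
$l = 80$ ($l = 16 \cdot 5 = 80$)
$Q{\left(t,P \right)} = 8 - \left(13 + P\right)^{2}$
$w = 75625$ ($w = \left(195 + 80\right)^{2} = 275^{2} = 75625$)
$Q{\left(-363,Y{\left(-7 \right)} \right)} - w = \left(8 - \left(13 - 286\right)^{2}\right) - 75625 = \left(8 - \left(-273\right)^{2}\right) - 75625 = \left(8 - 74529\right) - 75625 = -74521 - 75625 = -150146$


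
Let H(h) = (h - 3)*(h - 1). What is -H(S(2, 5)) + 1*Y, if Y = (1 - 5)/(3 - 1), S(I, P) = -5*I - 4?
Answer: -257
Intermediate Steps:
S(I, P) = -4 - 5*I
H(h) = (-1 + h)*(-3 + h) (H(h) = (-3 + h)*(-1 + h) = (-1 + h)*(-3 + h))
Y = -2 (Y = -4/2 = -4*½ = -2)
-H(S(2, 5)) + 1*Y = -(3 + (-4 - 5*2)² - 4*(-4 - 5*2)) + 1*(-2) = -(3 + (-4 - 10)² - 4*(-4 - 10)) - 2 = -(3 + (-14)² - 4*(-14)) - 2 = -(3 + 196 + 56) - 2 = -1*255 - 2 = -255 - 2 = -257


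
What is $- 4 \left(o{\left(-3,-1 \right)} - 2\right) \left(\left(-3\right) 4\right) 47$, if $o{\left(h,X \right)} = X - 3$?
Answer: $-13536$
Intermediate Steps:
$o{\left(h,X \right)} = -3 + X$ ($o{\left(h,X \right)} = X - 3 = -3 + X$)
$- 4 \left(o{\left(-3,-1 \right)} - 2\right) \left(\left(-3\right) 4\right) 47 = - 4 \left(\left(-3 - 1\right) - 2\right) \left(\left(-3\right) 4\right) 47 = - 4 \left(-4 - 2\right) \left(-12\right) 47 = \left(-4\right) \left(-6\right) \left(-12\right) 47 = 24 \left(-12\right) 47 = \left(-288\right) 47 = -13536$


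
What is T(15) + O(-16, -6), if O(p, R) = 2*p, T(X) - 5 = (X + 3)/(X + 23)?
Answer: -504/19 ≈ -26.526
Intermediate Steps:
T(X) = 5 + (3 + X)/(23 + X) (T(X) = 5 + (X + 3)/(X + 23) = 5 + (3 + X)/(23 + X))
T(15) + O(-16, -6) = 2*(59 + 3*15)/(23 + 15) + 2*(-16) = 2*(59 + 45)/38 - 32 = 2*(1/38)*104 - 32 = 104/19 - 32 = -504/19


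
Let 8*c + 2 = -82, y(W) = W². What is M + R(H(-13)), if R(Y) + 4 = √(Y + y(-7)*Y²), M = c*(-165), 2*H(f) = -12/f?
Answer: 3457/2 + √1842/13 ≈ 1731.8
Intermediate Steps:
c = -21/2 (c = -¼ + (⅛)*(-82) = -¼ - 41/4 = -21/2 ≈ -10.500)
H(f) = -6/f (H(f) = (-12/f)/2 = -6/f)
M = 3465/2 (M = -21/2*(-165) = 3465/2 ≈ 1732.5)
R(Y) = -4 + √(Y + 49*Y²) (R(Y) = -4 + √(Y + (-7)²*Y²) = -4 + √(Y + 49*Y²))
M + R(H(-13)) = 3465/2 + (-4 + √((-6/(-13))*(1 + 49*(-6/(-13))))) = 3465/2 + (-4 + √((-6*(-1/13))*(1 + 49*(-6*(-1/13))))) = 3465/2 + (-4 + √(6*(1 + 49*(6/13))/13)) = 3465/2 + (-4 + √(6*(1 + 294/13)/13)) = 3465/2 + (-4 + √((6/13)*(307/13))) = 3465/2 + (-4 + √(1842/169)) = 3465/2 + (-4 + √1842/13) = 3457/2 + √1842/13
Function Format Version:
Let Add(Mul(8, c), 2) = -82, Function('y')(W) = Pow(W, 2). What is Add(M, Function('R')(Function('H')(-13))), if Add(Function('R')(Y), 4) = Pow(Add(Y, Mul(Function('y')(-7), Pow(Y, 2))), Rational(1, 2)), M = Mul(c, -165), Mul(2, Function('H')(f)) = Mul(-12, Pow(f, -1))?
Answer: Add(Rational(3457, 2), Mul(Rational(1, 13), Pow(1842, Rational(1, 2)))) ≈ 1731.8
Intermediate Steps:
c = Rational(-21, 2) (c = Add(Rational(-1, 4), Mul(Rational(1, 8), -82)) = Add(Rational(-1, 4), Rational(-41, 4)) = Rational(-21, 2) ≈ -10.500)
Function('H')(f) = Mul(-6, Pow(f, -1)) (Function('H')(f) = Mul(Rational(1, 2), Mul(-12, Pow(f, -1))) = Mul(-6, Pow(f, -1)))
M = Rational(3465, 2) (M = Mul(Rational(-21, 2), -165) = Rational(3465, 2) ≈ 1732.5)
Function('R')(Y) = Add(-4, Pow(Add(Y, Mul(49, Pow(Y, 2))), Rational(1, 2))) (Function('R')(Y) = Add(-4, Pow(Add(Y, Mul(Pow(-7, 2), Pow(Y, 2))), Rational(1, 2))) = Add(-4, Pow(Add(Y, Mul(49, Pow(Y, 2))), Rational(1, 2))))
Add(M, Function('R')(Function('H')(-13))) = Add(Rational(3465, 2), Add(-4, Pow(Mul(Mul(-6, Pow(-13, -1)), Add(1, Mul(49, Mul(-6, Pow(-13, -1))))), Rational(1, 2)))) = Add(Rational(3465, 2), Add(-4, Pow(Mul(Mul(-6, Rational(-1, 13)), Add(1, Mul(49, Mul(-6, Rational(-1, 13))))), Rational(1, 2)))) = Add(Rational(3465, 2), Add(-4, Pow(Mul(Rational(6, 13), Add(1, Mul(49, Rational(6, 13)))), Rational(1, 2)))) = Add(Rational(3465, 2), Add(-4, Pow(Mul(Rational(6, 13), Add(1, Rational(294, 13))), Rational(1, 2)))) = Add(Rational(3465, 2), Add(-4, Pow(Mul(Rational(6, 13), Rational(307, 13)), Rational(1, 2)))) = Add(Rational(3465, 2), Add(-4, Pow(Rational(1842, 169), Rational(1, 2)))) = Add(Rational(3465, 2), Add(-4, Mul(Rational(1, 13), Pow(1842, Rational(1, 2))))) = Add(Rational(3457, 2), Mul(Rational(1, 13), Pow(1842, Rational(1, 2))))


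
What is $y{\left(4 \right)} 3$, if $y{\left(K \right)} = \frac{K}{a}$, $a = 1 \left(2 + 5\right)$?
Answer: $\frac{12}{7} \approx 1.7143$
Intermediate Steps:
$a = 7$ ($a = 1 \cdot 7 = 7$)
$y{\left(K \right)} = \frac{K}{7}$
$y{\left(4 \right)} 3 = \frac{1}{7} \cdot 4 \cdot 3 = \frac{4}{7} \cdot 3 = \frac{12}{7}$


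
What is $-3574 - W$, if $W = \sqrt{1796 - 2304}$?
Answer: $-3574 - 2 i \sqrt{127} \approx -3574.0 - 22.539 i$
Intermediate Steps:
$W = 2 i \sqrt{127}$ ($W = \sqrt{-508} = 2 i \sqrt{127} \approx 22.539 i$)
$-3574 - W = -3574 - 2 i \sqrt{127}$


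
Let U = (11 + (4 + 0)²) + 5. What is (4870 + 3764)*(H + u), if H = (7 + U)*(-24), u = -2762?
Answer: -31928532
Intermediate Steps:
U = 32 (U = (11 + 4²) + 5 = (11 + 16) + 5 = 27 + 5 = 32)
H = -936 (H = (7 + 32)*(-24) = 39*(-24) = -936)
(4870 + 3764)*(H + u) = (4870 + 3764)*(-936 - 2762) = 8634*(-3698) = -31928532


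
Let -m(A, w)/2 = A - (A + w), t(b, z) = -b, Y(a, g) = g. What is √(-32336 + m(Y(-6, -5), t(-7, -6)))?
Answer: I*√32322 ≈ 179.78*I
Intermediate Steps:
m(A, w) = 2*w (m(A, w) = -2*(A - (A + w)) = -2*(A + (-A - w)) = -(-2)*w = 2*w)
√(-32336 + m(Y(-6, -5), t(-7, -6))) = √(-32336 + 2*(-1*(-7))) = √(-32336 + 2*7) = √(-32336 + 14) = √(-32322) = I*√32322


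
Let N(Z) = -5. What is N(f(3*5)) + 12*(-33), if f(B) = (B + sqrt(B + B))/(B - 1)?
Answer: -401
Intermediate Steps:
f(B) = (B + sqrt(2)*sqrt(B))/(-1 + B) (f(B) = (B + sqrt(2*B))/(-1 + B) = (B + sqrt(2)*sqrt(B))/(-1 + B))
N(f(3*5)) + 12*(-33) = -5 + 12*(-33) = -5 - 396 = -401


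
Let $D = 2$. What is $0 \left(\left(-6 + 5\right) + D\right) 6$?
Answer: $0$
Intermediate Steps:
$0 \left(\left(-6 + 5\right) + D\right) 6 = 0 \left(\left(-6 + 5\right) + 2\right) 6 = 0 \left(-1 + 2\right) 6 = 0 \cdot 1 \cdot 6 = 0 \cdot 6 = 0$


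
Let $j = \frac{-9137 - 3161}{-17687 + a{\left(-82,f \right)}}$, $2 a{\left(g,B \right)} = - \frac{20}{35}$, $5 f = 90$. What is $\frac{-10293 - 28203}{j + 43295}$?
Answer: $- \frac{1588742752}{1786827777} \approx -0.88914$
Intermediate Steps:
$f = 18$ ($f = \frac{1}{5} \cdot 90 = 18$)
$a{\left(g,B \right)} = - \frac{2}{7}$ ($a{\left(g,B \right)} = \frac{\left(-20\right) \frac{1}{35}}{2} = \frac{1}{2} \left(- \frac{4}{7}\right) = - \frac{2}{7}$)
$j = \frac{86086}{123811}$ ($j = \frac{-9137 - 3161}{-17687 - \frac{2}{7}} = - \frac{12298}{- \frac{123811}{7}} = \left(-12298\right) \left(- \frac{7}{123811}\right) = \frac{86086}{123811} \approx 0.6953$)
$\frac{-10293 - 28203}{j + 43295} = \frac{-10293 - 28203}{\frac{86086}{123811} + 43295} = - \frac{38496}{\frac{5360483331}{123811}} = \left(-38496\right) \frac{123811}{5360483331} = - \frac{1588742752}{1786827777}$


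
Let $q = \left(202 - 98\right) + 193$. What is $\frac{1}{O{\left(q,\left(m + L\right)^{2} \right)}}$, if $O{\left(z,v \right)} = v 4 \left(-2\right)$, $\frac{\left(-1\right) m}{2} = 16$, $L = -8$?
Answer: $- \frac{1}{12800} \approx -7.8125 \cdot 10^{-5}$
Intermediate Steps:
$m = -32$ ($m = \left(-2\right) 16 = -32$)
$q = 297$ ($q = 104 + 193 = 297$)
$O{\left(z,v \right)} = - 8 v$ ($O{\left(z,v \right)} = 4 v \left(-2\right) = - 8 v$)
$\frac{1}{O{\left(q,\left(m + L\right)^{2} \right)}} = \frac{1}{\left(-8\right) \left(-32 - 8\right)^{2}} = \frac{1}{\left(-8\right) \left(-40\right)^{2}} = \frac{1}{\left(-8\right) 1600} = \frac{1}{-12800} = - \frac{1}{12800}$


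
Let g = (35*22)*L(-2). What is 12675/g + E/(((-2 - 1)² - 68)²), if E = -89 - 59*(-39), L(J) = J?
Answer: -8143039/1072148 ≈ -7.5951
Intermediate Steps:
g = -1540 (g = (35*22)*(-2) = 770*(-2) = -1540)
E = 2212 (E = -89 + 2301 = 2212)
12675/g + E/(((-2 - 1)² - 68)²) = 12675/(-1540) + 2212/(((-2 - 1)² - 68)²) = 12675*(-1/1540) + 2212/(((-3)² - 68)²) = -2535/308 + 2212/((9 - 68)²) = -2535/308 + 2212/((-59)²) = -2535/308 + 2212/3481 = -8143039/1072148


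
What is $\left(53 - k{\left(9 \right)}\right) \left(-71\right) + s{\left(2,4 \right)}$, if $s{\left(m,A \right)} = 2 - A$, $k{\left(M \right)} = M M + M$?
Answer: $2625$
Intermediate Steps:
$k{\left(M \right)} = M + M^{2}$ ($k{\left(M \right)} = M^{2} + M = M + M^{2}$)
$\left(53 - k{\left(9 \right)}\right) \left(-71\right) + s{\left(2,4 \right)} = \left(53 - 9 \left(1 + 9\right)\right) \left(-71\right) + \left(2 - 4\right) = \left(53 - 9 \cdot 10\right) \left(-71\right) + \left(2 - 4\right) = \left(53 - 90\right) \left(-71\right) - 2 = \left(-37\right) \left(-71\right) - 2 = 2627 - 2 = 2625$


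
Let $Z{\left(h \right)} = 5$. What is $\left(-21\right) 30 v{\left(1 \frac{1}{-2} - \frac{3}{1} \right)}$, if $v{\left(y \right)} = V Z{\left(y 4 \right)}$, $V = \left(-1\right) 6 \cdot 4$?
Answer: $75600$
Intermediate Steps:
$V = -24$ ($V = \left(-6\right) 4 = -24$)
$v{\left(y \right)} = -120$ ($v{\left(y \right)} = \left(-24\right) 5 = -120$)
$\left(-21\right) 30 v{\left(1 \frac{1}{-2} - \frac{3}{1} \right)} = \left(-21\right) 30 \left(-120\right) = \left(-630\right) \left(-120\right) = 75600$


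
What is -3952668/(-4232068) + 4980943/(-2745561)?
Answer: -2556849593344/2904850212537 ≈ -0.88020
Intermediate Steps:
-3952668/(-4232068) + 4980943/(-2745561) = -3952668*(-1/4232068) + 4980943*(-1/2745561) = 988167/1058017 - 4980943/2745561 = -2556849593344/2904850212537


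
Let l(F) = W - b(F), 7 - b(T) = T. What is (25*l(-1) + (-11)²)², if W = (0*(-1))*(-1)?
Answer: 6241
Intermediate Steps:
W = 0 (W = 0*(-1) = 0)
b(T) = 7 - T
l(F) = -7 + F (l(F) = 0 - (7 - F) = 0 + (-7 + F) = -7 + F)
(25*l(-1) + (-11)²)² = (25*(-7 - 1) + (-11)²)² = (25*(-8) + 121)² = (-200 + 121)² = (-79)² = 6241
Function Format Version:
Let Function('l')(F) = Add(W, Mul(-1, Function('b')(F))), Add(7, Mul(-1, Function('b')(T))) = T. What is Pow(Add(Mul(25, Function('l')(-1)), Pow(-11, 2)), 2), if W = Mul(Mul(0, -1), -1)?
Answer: 6241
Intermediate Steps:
W = 0 (W = Mul(0, -1) = 0)
Function('b')(T) = Add(7, Mul(-1, T))
Function('l')(F) = Add(-7, F) (Function('l')(F) = Add(0, Mul(-1, Add(7, Mul(-1, F)))) = Add(0, Add(-7, F)) = Add(-7, F))
Pow(Add(Mul(25, Function('l')(-1)), Pow(-11, 2)), 2) = Pow(Add(Mul(25, Add(-7, -1)), Pow(-11, 2)), 2) = Pow(Add(Mul(25, -8), 121), 2) = Pow(Add(-200, 121), 2) = Pow(-79, 2) = 6241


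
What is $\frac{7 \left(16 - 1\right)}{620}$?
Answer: $\frac{21}{124} \approx 0.16935$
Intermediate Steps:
$\frac{7 \left(16 - 1\right)}{620} = 7 \cdot 15 \cdot \frac{1}{620} = 105 \cdot \frac{1}{620} = \frac{21}{124}$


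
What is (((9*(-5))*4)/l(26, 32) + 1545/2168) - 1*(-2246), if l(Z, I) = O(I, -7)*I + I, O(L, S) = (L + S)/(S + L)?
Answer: 9729551/4336 ≈ 2243.9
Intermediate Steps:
O(L, S) = 1 (O(L, S) = (L + S)/(L + S) = 1)
l(Z, I) = 2*I (l(Z, I) = 1*I + I = I + I = 2*I)
(((9*(-5))*4)/l(26, 32) + 1545/2168) - 1*(-2246) = (((9*(-5))*4)/((2*32)) + 1545/2168) - 1*(-2246) = (-45*4/64 + 1545*(1/2168)) + 2246 = (-180*1/64 + 1545/2168) + 2246 = (-45/16 + 1545/2168) + 2246 = -9105/4336 + 2246 = 9729551/4336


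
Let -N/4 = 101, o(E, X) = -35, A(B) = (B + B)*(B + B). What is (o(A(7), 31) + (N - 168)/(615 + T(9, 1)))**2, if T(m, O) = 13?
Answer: 31787044/24649 ≈ 1289.6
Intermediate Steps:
A(B) = 4*B**2 (A(B) = (2*B)*(2*B) = 4*B**2)
N = -404 (N = -4*101 = -404)
(o(A(7), 31) + (N - 168)/(615 + T(9, 1)))**2 = (-35 + (-404 - 168)/(615 + 13))**2 = (-35 - 572/628)**2 = (-35 - 572*1/628)**2 = (-35 - 143/157)**2 = (-5638/157)**2 = 31787044/24649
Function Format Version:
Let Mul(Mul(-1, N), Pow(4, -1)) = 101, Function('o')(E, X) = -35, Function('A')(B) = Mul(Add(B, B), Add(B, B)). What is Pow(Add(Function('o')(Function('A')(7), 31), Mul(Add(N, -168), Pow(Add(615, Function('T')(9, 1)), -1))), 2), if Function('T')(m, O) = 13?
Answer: Rational(31787044, 24649) ≈ 1289.6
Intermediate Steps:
Function('A')(B) = Mul(4, Pow(B, 2)) (Function('A')(B) = Mul(Mul(2, B), Mul(2, B)) = Mul(4, Pow(B, 2)))
N = -404 (N = Mul(-4, 101) = -404)
Pow(Add(Function('o')(Function('A')(7), 31), Mul(Add(N, -168), Pow(Add(615, Function('T')(9, 1)), -1))), 2) = Pow(Add(-35, Mul(Add(-404, -168), Pow(Add(615, 13), -1))), 2) = Pow(Add(-35, Mul(-572, Pow(628, -1))), 2) = Pow(Add(-35, Mul(-572, Rational(1, 628))), 2) = Pow(Add(-35, Rational(-143, 157)), 2) = Pow(Rational(-5638, 157), 2) = Rational(31787044, 24649)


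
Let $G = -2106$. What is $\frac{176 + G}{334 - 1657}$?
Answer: $\frac{1930}{1323} \approx 1.4588$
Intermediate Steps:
$\frac{176 + G}{334 - 1657} = \frac{176 - 2106}{334 - 1657} = - \frac{1930}{-1323} = \left(-1930\right) \left(- \frac{1}{1323}\right) = \frac{1930}{1323}$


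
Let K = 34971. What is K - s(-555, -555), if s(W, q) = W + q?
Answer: 36081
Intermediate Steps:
K - s(-555, -555) = 34971 - (-555 - 555) = 34971 - 1*(-1110) = 34971 + 1110 = 36081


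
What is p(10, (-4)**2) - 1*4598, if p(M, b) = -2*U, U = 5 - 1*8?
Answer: -4592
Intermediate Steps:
U = -3 (U = 5 - 8 = -3)
p(M, b) = 6 (p(M, b) = -2*(-3) = 6)
p(10, (-4)**2) - 1*4598 = 6 - 1*4598 = 6 - 4598 = -4592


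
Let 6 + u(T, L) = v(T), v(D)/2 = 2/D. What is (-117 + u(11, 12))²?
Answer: 1819801/121 ≈ 15040.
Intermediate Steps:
v(D) = 4/D (v(D) = 2*(2/D) = 4/D)
u(T, L) = -6 + 4/T
(-117 + u(11, 12))² = (-117 + (-6 + 4/11))² = (-117 - 62/11)² = (-1349/11)² = 1819801/121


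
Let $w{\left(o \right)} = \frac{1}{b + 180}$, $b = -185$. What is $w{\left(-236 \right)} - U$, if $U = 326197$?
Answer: $- \frac{1630986}{5} \approx -3.262 \cdot 10^{5}$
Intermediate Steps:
$w{\left(o \right)} = - \frac{1}{5}$ ($w{\left(o \right)} = \frac{1}{-185 + 180} = \frac{1}{-5} = - \frac{1}{5}$)
$w{\left(-236 \right)} - U = - \frac{1}{5} - 326197 = - \frac{1630986}{5}$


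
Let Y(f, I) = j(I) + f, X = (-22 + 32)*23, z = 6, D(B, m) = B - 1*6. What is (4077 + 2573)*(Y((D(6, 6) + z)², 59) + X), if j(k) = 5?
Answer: 1802150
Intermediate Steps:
D(B, m) = -6 + B (D(B, m) = B - 6 = -6 + B)
X = 230 (X = 10*23 = 230)
Y(f, I) = 5 + f
(4077 + 2573)*(Y((D(6, 6) + z)², 59) + X) = (4077 + 2573)*((5 + ((-6 + 6) + 6)²) + 230) = 6650*((5 + (0 + 6)²) + 230) = 6650*((5 + 6²) + 230) = 6650*((5 + 36) + 230) = 6650*(41 + 230) = 6650*271 = 1802150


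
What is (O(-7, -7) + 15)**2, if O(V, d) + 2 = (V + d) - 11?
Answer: 144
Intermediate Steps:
O(V, d) = -13 + V + d (O(V, d) = -2 + ((V + d) - 11) = -2 + (-11 + V + d) = -13 + V + d)
(O(-7, -7) + 15)**2 = ((-13 - 7 - 7) + 15)**2 = (-27 + 15)**2 = (-12)**2 = 144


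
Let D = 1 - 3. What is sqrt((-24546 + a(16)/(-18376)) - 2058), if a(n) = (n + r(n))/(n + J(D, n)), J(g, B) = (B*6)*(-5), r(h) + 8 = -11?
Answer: I*sqrt(30220725817353534)/1065808 ≈ 163.11*I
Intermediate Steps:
D = -2
r(h) = -19 (r(h) = -8 - 11 = -19)
J(g, B) = -30*B (J(g, B) = (6*B)*(-5) = -30*B)
a(n) = -(-19 + n)/(29*n) (a(n) = (n - 19)/(n - 30*n) = (-19 + n)/((-29*n)) = (-19 + n)*(-1/(29*n)) = -(-19 + n)/(29*n))
sqrt((-24546 + a(16)/(-18376)) - 2058) = sqrt((-24546 + ((1/29)*(19 - 1*16)/16)/(-18376)) - 2058) = sqrt((-24546 + ((1/29)*(1/16)*(19 - 16))*(-1/18376)) - 2058) = sqrt((-24546 + ((1/29)*(1/16)*3)*(-1/18376)) - 2058) = sqrt((-24546 + (3/464)*(-1/18376)) - 2058) = sqrt((-24546 - 3/8526464) - 2058) = sqrt(-209290585347/8526464 - 2058) = sqrt(-226838048259/8526464) = I*sqrt(30220725817353534)/1065808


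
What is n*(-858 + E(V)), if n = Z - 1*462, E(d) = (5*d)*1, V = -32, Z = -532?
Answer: 1011892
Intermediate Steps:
E(d) = 5*d
n = -994 (n = -532 - 1*462 = -532 - 462 = -994)
n*(-858 + E(V)) = -994*(-858 + 5*(-32)) = -994*(-858 - 160) = -994*(-1018) = 1011892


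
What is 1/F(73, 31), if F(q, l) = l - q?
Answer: -1/42 ≈ -0.023810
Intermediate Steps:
1/F(73, 31) = 1/(31 - 1*73) = 1/(31 - 73) = 1/(-42) = -1/42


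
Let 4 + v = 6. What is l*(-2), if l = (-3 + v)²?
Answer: -2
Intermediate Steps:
v = 2 (v = -4 + 6 = 2)
l = 1 (l = (-3 + 2)² = (-1)² = 1)
l*(-2) = 1*(-2) = -2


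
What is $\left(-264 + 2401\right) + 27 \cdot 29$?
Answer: $2920$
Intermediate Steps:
$\left(-264 + 2401\right) + 27 \cdot 29 = 2137 + 783 = 2920$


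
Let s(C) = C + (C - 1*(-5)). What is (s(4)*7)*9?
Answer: 819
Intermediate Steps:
s(C) = 5 + 2*C (s(C) = C + (C + 5) = C + (5 + C) = 5 + 2*C)
(s(4)*7)*9 = ((5 + 2*4)*7)*9 = ((5 + 8)*7)*9 = (13*7)*9 = 91*9 = 819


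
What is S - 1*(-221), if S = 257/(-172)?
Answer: 37755/172 ≈ 219.51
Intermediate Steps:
S = -257/172 (S = 257*(-1/172) = -257/172 ≈ -1.4942)
S - 1*(-221) = -257/172 - 1*(-221) = -257/172 + 221 = 37755/172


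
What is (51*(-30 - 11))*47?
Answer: -98277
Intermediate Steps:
(51*(-30 - 11))*47 = (51*(-41))*47 = -2091*47 = -98277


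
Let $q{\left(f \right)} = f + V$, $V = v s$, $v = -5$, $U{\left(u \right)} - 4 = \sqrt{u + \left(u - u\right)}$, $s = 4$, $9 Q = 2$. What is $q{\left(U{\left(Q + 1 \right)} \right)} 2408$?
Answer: $-38528 + \frac{2408 \sqrt{11}}{3} \approx -35866.0$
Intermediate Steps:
$Q = \frac{2}{9}$ ($Q = \frac{1}{9} \cdot 2 = \frac{2}{9} \approx 0.22222$)
$U{\left(u \right)} = 4 + \sqrt{u}$ ($U{\left(u \right)} = 4 + \sqrt{u + \left(u - u\right)} = 4 + \sqrt{u + 0} = 4 + \sqrt{u}$)
$V = -20$ ($V = \left(-5\right) 4 = -20$)
$q{\left(f \right)} = -20 + f$ ($q{\left(f \right)} = f - 20 = -20 + f$)
$q{\left(U{\left(Q + 1 \right)} \right)} 2408 = \left(-20 + \left(4 + \sqrt{\frac{2}{9} + 1}\right)\right) 2408 = \left(-20 + \left(4 + \sqrt{\frac{11}{9}}\right)\right) 2408 = \left(-20 + \left(4 + \frac{\sqrt{11}}{3}\right)\right) 2408 = \left(-16 + \frac{\sqrt{11}}{3}\right) 2408 = -38528 + \frac{2408 \sqrt{11}}{3}$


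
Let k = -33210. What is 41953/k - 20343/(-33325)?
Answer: -144498539/221344650 ≈ -0.65282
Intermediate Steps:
41953/k - 20343/(-33325) = 41953/(-33210) - 20343/(-33325) = 41953*(-1/33210) - 20343*(-1/33325) = -41953/33210 + 20343/33325 = -144498539/221344650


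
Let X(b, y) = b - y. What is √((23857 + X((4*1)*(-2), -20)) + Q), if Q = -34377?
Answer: 2*I*√2627 ≈ 102.51*I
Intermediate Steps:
√((23857 + X((4*1)*(-2), -20)) + Q) = √((23857 + ((4*1)*(-2) - 1*(-20))) - 34377) = √((23857 + (4*(-2) + 20)) - 34377) = √((23857 + (-8 + 20)) - 34377) = √((23857 + 12) - 34377) = √(23869 - 34377) = √(-10508) = 2*I*√2627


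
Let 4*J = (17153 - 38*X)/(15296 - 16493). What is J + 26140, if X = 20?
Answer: 125141927/4788 ≈ 26137.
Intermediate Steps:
J = -16393/4788 (J = ((17153 - 38*20)/(15296 - 16493))/4 = ((17153 - 760)/(-1197))/4 = (16393*(-1/1197))/4 = (¼)*(-16393/1197) = -16393/4788 ≈ -3.4238)
J + 26140 = -16393/4788 + 26140 = 125141927/4788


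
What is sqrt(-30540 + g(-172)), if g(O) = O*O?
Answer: 2*I*sqrt(239) ≈ 30.919*I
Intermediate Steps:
g(O) = O**2
sqrt(-30540 + g(-172)) = sqrt(-30540 + (-172)**2) = sqrt(-30540 + 29584) = sqrt(-956) = 2*I*sqrt(239)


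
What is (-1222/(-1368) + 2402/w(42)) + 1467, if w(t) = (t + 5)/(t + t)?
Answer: 185199145/32148 ≈ 5760.8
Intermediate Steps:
w(t) = (5 + t)/(2*t) (w(t) = (5 + t)/((2*t)) = (5 + t)*(1/(2*t)) = (5 + t)/(2*t))
(-1222/(-1368) + 2402/w(42)) + 1467 = (-1222/(-1368) + 2402/(((½)*(5 + 42)/42))) + 1467 = (-1222*(-1/1368) + 2402/(((½)*(1/42)*47))) + 1467 = (611/684 + 2402/(47/84)) + 1467 = (611/684 + 2402*(84/47)) + 1467 = (611/684 + 201768/47) + 1467 = 138038029/32148 + 1467 = 185199145/32148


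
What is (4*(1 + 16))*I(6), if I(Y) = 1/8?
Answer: 17/2 ≈ 8.5000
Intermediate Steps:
I(Y) = ⅛
(4*(1 + 16))*I(6) = (4*(1 + 16))*(⅛) = (4*17)*(⅛) = 68*(⅛) = 17/2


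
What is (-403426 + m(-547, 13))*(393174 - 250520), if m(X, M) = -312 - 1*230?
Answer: -57627651072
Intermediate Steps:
m(X, M) = -542 (m(X, M) = -312 - 230 = -542)
(-403426 + m(-547, 13))*(393174 - 250520) = (-403426 - 542)*(393174 - 250520) = -403968*142654 = -57627651072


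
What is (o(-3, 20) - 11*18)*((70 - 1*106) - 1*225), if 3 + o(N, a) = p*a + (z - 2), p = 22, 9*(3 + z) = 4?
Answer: -61190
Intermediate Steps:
z = -23/9 (z = -3 + (⅑)*4 = -3 + 4/9 = -23/9 ≈ -2.5556)
o(N, a) = -68/9 + 22*a (o(N, a) = -3 + (22*a + (-23/9 - 2)) = -3 + (22*a - 41/9) = -3 + (-41/9 + 22*a) = -68/9 + 22*a)
(o(-3, 20) - 11*18)*((70 - 1*106) - 1*225) = ((-68/9 + 22*20) - 11*18)*((70 - 1*106) - 1*225) = ((-68/9 + 440) - 198)*((70 - 106) - 225) = (3892/9 - 198)*(-36 - 225) = (2110/9)*(-261) = -61190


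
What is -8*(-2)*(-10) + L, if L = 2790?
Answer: 2630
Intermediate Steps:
-8*(-2)*(-10) + L = -8*(-2)*(-10) + 2790 = 16*(-10) + 2790 = -160 + 2790 = 2630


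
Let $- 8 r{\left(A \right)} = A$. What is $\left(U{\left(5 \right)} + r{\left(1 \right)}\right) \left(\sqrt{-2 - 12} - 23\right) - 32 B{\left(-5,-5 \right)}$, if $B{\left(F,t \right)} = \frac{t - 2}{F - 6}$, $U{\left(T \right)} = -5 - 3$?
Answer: $\frac{14653}{88} - \frac{65 i \sqrt{14}}{8} \approx 166.51 - 30.401 i$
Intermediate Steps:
$r{\left(A \right)} = - \frac{A}{8}$
$U{\left(T \right)} = -8$ ($U{\left(T \right)} = -5 - 3 = -8$)
$B{\left(F,t \right)} = \frac{-2 + t}{-6 + F}$
$\left(U{\left(5 \right)} + r{\left(1 \right)}\right) \left(\sqrt{-2 - 12} - 23\right) - 32 B{\left(-5,-5 \right)} = \left(-8 - \frac{1}{8}\right) \left(\sqrt{-2 - 12} - 23\right) - 32 \frac{-2 - 5}{-6 - 5} = \left(-8 - \frac{1}{8}\right) \left(\sqrt{-14} - 23\right) - 32 \frac{1}{-11} \left(-7\right) = - \frac{65 \left(i \sqrt{14} - 23\right)}{8} - 32 \left(\left(- \frac{1}{11}\right) \left(-7\right)\right) = - \frac{65 \left(-23 + i \sqrt{14}\right)}{8} - \frac{224}{11} = \left(\frac{1495}{8} - \frac{65 i \sqrt{14}}{8}\right) - \frac{224}{11} = \frac{14653}{88} - \frac{65 i \sqrt{14}}{8}$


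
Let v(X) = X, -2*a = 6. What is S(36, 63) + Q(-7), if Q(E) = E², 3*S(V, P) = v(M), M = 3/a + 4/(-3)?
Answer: 434/9 ≈ 48.222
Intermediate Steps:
a = -3 (a = -½*6 = -3)
M = -7/3 (M = 3/(-3) + 4/(-3) = 3*(-⅓) + 4*(-⅓) = -1 - 4/3 = -7/3 ≈ -2.3333)
S(V, P) = -7/9 (S(V, P) = (⅓)*(-7/3) = -7/9)
S(36, 63) + Q(-7) = -7/9 + (-7)² = -7/9 + 49 = 434/9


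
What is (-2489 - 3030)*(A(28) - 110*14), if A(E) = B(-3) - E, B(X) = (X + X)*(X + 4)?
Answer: 8686906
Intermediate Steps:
B(X) = 2*X*(4 + X) (B(X) = (2*X)*(4 + X) = 2*X*(4 + X))
A(E) = -6 - E (A(E) = 2*(-3)*(4 - 3) - E = 2*(-3)*1 - E = -6 - E)
(-2489 - 3030)*(A(28) - 110*14) = (-2489 - 3030)*((-6 - 1*28) - 110*14) = -5519*((-6 - 28) - 1540) = -5519*(-34 - 1540) = -5519*(-1574) = 8686906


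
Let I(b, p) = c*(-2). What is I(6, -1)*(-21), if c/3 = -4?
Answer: -504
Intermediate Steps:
c = -12 (c = 3*(-4) = -12)
I(b, p) = 24 (I(b, p) = -12*(-2) = 24)
I(6, -1)*(-21) = 24*(-21) = -504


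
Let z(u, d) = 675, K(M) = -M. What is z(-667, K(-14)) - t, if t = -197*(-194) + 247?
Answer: -37790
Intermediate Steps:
t = 38465 (t = 38218 + 247 = 38465)
z(-667, K(-14)) - t = 675 - 1*38465 = 675 - 38465 = -37790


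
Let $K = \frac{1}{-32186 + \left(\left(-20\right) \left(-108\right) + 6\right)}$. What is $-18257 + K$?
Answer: $- \frac{548075141}{30020} \approx -18257.0$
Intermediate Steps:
$K = - \frac{1}{30020}$ ($K = \frac{1}{-32186 + \left(2160 + 6\right)} = \frac{1}{-32186 + 2166} = \frac{1}{-30020} = - \frac{1}{30020} \approx -3.3311 \cdot 10^{-5}$)
$-18257 + K = -18257 - \frac{1}{30020} = - \frac{548075141}{30020}$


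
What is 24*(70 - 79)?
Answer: -216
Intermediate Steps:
24*(70 - 79) = 24*(-9) = -216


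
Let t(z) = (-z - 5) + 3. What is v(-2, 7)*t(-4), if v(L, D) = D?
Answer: 14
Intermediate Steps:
t(z) = -2 - z (t(z) = (-5 - z) + 3 = -2 - z)
v(-2, 7)*t(-4) = 7*(-2 - 1*(-4)) = 7*(-2 + 4) = 7*2 = 14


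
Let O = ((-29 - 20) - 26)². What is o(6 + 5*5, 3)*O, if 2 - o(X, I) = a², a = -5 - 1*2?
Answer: -264375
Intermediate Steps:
O = 5625 (O = (-49 - 26)² = (-75)² = 5625)
a = -7 (a = -5 - 2 = -7)
o(X, I) = -47 (o(X, I) = 2 - 1*(-7)² = 2 - 1*49 = 2 - 49 = -47)
o(6 + 5*5, 3)*O = -47*5625 = -264375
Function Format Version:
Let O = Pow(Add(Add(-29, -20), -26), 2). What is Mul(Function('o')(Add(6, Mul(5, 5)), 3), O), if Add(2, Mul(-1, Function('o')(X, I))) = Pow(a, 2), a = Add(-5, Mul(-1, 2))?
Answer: -264375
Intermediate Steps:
O = 5625 (O = Pow(Add(-49, -26), 2) = Pow(-75, 2) = 5625)
a = -7 (a = Add(-5, -2) = -7)
Function('o')(X, I) = -47 (Function('o')(X, I) = Add(2, Mul(-1, Pow(-7, 2))) = Add(2, Mul(-1, 49)) = Add(2, -49) = -47)
Mul(Function('o')(Add(6, Mul(5, 5)), 3), O) = Mul(-47, 5625) = -264375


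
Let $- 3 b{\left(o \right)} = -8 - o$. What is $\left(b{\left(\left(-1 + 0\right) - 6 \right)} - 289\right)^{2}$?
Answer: $\frac{749956}{9} \approx 83329.0$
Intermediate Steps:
$b{\left(o \right)} = \frac{8}{3} + \frac{o}{3}$ ($b{\left(o \right)} = - \frac{-8 - o}{3} = \frac{8}{3} + \frac{o}{3}$)
$\left(b{\left(\left(-1 + 0\right) - 6 \right)} - 289\right)^{2} = \left(\left(\frac{8}{3} + \frac{\left(-1 + 0\right) - 6}{3}\right) - 289\right)^{2} = \left(\left(\frac{8}{3} + \frac{-1 - 6}{3}\right) - 289\right)^{2} = \left(\left(\frac{8}{3} + \frac{1}{3} \left(-7\right)\right) - 289\right)^{2} = \left(\left(\frac{8}{3} - \frac{7}{3}\right) - 289\right)^{2} = \left(\frac{1}{3} - 289\right)^{2} = \left(- \frac{866}{3}\right)^{2} = \frac{749956}{9}$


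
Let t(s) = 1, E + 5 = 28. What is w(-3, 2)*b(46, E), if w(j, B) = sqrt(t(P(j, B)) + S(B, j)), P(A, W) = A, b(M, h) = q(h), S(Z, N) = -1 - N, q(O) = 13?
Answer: 13*sqrt(3) ≈ 22.517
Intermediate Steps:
E = 23 (E = -5 + 28 = 23)
b(M, h) = 13
w(j, B) = sqrt(-j) (w(j, B) = sqrt(1 + (-1 - j)) = sqrt(-j))
w(-3, 2)*b(46, E) = sqrt(-1*(-3))*13 = sqrt(3)*13 = 13*sqrt(3)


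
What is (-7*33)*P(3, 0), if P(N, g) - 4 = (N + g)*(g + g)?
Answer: -924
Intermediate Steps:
P(N, g) = 4 + 2*g*(N + g) (P(N, g) = 4 + (N + g)*(g + g) = 4 + (N + g)*(2*g) = 4 + 2*g*(N + g))
(-7*33)*P(3, 0) = (-7*33)*(4 + 2*0² + 2*3*0) = -231*(4 + 2*0 + 0) = -231*(4 + 0 + 0) = -231*4 = -924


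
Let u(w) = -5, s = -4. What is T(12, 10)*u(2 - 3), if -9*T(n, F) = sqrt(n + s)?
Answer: 10*sqrt(2)/9 ≈ 1.5713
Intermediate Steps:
T(n, F) = -sqrt(-4 + n)/9 (T(n, F) = -sqrt(n - 4)/9 = -sqrt(-4 + n)/9)
T(12, 10)*u(2 - 3) = -sqrt(-4 + 12)/9*(-5) = -2*sqrt(2)/9*(-5) = 10*sqrt(2)/9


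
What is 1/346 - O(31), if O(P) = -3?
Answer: 1039/346 ≈ 3.0029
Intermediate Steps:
1/346 - O(31) = 1/346 - 1*(-3) = 1/346 + 3 = 1039/346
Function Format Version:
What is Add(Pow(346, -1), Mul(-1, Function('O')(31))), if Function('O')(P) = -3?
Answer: Rational(1039, 346) ≈ 3.0029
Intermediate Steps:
Add(Pow(346, -1), Mul(-1, Function('O')(31))) = Add(Pow(346, -1), Mul(-1, -3)) = Add(Rational(1, 346), 3) = Rational(1039, 346)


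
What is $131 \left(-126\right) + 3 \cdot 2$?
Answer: $-16500$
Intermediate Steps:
$131 \left(-126\right) + 3 \cdot 2 = -16506 + 6 = -16500$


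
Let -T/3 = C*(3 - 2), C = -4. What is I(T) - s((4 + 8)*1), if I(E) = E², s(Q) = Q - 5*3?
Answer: 147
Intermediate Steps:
T = 12 (T = -(-12)*(3 - 2) = -(-12) = -3*(-4) = 12)
s(Q) = -15 + Q (s(Q) = Q - 15 = -15 + Q)
I(T) - s((4 + 8)*1) = 12² - (-15 + (4 + 8)*1) = 144 - (-15 + 12*1) = 144 - (-15 + 12) = 144 - 1*(-3) = 144 + 3 = 147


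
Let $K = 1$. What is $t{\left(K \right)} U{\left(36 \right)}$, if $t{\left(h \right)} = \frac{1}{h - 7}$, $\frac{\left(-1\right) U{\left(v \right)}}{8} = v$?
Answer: $48$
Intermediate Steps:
$U{\left(v \right)} = - 8 v$
$t{\left(h \right)} = \frac{1}{-7 + h}$
$t{\left(K \right)} U{\left(36 \right)} = \frac{\left(-8\right) 36}{-7 + 1} = \frac{1}{-6} \left(-288\right) = \left(- \frac{1}{6}\right) \left(-288\right) = 48$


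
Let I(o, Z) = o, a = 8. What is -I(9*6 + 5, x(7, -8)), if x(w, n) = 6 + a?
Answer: -59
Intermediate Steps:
x(w, n) = 14 (x(w, n) = 6 + 8 = 14)
-I(9*6 + 5, x(7, -8)) = -(9*6 + 5) = -(54 + 5) = -1*59 = -59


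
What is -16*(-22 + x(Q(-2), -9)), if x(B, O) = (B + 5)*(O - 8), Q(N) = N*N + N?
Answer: 2256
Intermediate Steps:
Q(N) = N + N² (Q(N) = N² + N = N + N²)
x(B, O) = (-8 + O)*(5 + B) (x(B, O) = (5 + B)*(-8 + O) = (-8 + O)*(5 + B))
-16*(-22 + x(Q(-2), -9)) = -16*(-22 + (-40 - (-16)*(1 - 2) + 5*(-9) - 2*(1 - 2)*(-9))) = -16*(-22 + (-40 - (-16)*(-1) - 45 - 2*(-1)*(-9))) = -16*(-22 + (-40 - 8*2 - 45 + 2*(-9))) = -16*(-22 + (-40 - 16 - 45 - 18)) = -16*(-22 - 119) = -16*(-141) = 2256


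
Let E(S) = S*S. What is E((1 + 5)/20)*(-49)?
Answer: -441/100 ≈ -4.4100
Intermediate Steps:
E(S) = S**2
E((1 + 5)/20)*(-49) = ((1 + 5)/20)**2*(-49) = (6*(1/20))**2*(-49) = (3/10)**2*(-49) = (9/100)*(-49) = -441/100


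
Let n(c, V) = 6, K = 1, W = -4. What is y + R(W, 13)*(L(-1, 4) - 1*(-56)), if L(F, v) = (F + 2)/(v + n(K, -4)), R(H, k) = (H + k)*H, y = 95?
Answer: -9623/5 ≈ -1924.6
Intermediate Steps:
R(H, k) = H*(H + k)
L(F, v) = (2 + F)/(6 + v) (L(F, v) = (F + 2)/(v + 6) = (2 + F)/(6 + v))
y + R(W, 13)*(L(-1, 4) - 1*(-56)) = 95 + (-4*(-4 + 13))*((2 - 1)/(6 + 4) - 1*(-56)) = 95 + (-4*9)*(1/10 + 56) = 95 - 36*((⅒)*1 + 56) = 95 - 36*(⅒ + 56) = 95 - 36*561/10 = 95 - 10098/5 = -9623/5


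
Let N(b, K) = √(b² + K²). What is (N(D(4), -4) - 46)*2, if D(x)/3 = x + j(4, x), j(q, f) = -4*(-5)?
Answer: -92 + 40*√13 ≈ 52.222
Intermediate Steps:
j(q, f) = 20
D(x) = 60 + 3*x (D(x) = 3*(x + 20) = 3*(20 + x) = 60 + 3*x)
N(b, K) = √(K² + b²)
(N(D(4), -4) - 46)*2 = (√((-4)² + (60 + 3*4)²) - 46)*2 = (√(16 + (60 + 12)²) - 46)*2 = (√(16 + 72²) - 46)*2 = (√(16 + 5184) - 46)*2 = (√5200 - 46)*2 = (20*√13 - 46)*2 = (-46 + 20*√13)*2 = -92 + 40*√13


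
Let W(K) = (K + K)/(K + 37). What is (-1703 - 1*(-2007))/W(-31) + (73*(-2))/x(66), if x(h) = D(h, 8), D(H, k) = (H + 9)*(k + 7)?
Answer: -1030526/34875 ≈ -29.549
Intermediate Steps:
D(H, k) = (7 + k)*(9 + H) (D(H, k) = (9 + H)*(7 + k) = (7 + k)*(9 + H))
W(K) = 2*K/(37 + K) (W(K) = (2*K)/(37 + K) = 2*K/(37 + K))
x(h) = 135 + 15*h (x(h) = 63 + 7*h + 9*8 + h*8 = 63 + 7*h + 72 + 8*h = 135 + 15*h)
(-1703 - 1*(-2007))/W(-31) + (73*(-2))/x(66) = (-1703 - 1*(-2007))/((2*(-31)/(37 - 31))) + (73*(-2))/(135 + 15*66) = (-1703 + 2007)/((2*(-31)/6)) - 146/(135 + 990) = 304/((2*(-31)*(⅙))) - 146/1125 = 304/(-31/3) - 146*1/1125 = 304*(-3/31) - 146/1125 = -912/31 - 146/1125 = -1030526/34875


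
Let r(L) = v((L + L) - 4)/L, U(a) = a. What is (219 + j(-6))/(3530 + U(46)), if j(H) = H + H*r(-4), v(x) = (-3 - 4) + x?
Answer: 123/2384 ≈ 0.051594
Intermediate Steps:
v(x) = -7 + x
r(L) = (-11 + 2*L)/L (r(L) = (-7 + ((L + L) - 4))/L = (-7 + (2*L - 4))/L = (-7 + (-4 + 2*L))/L = (-11 + 2*L)/L)
j(H) = 23*H/4 (j(H) = H + H*(2 - 11/(-4)) = H + H*(2 - 11*(-1/4)) = H + H*(2 + 11/4) = H + H*(19/4) = H + 19*H/4 = 23*H/4)
(219 + j(-6))/(3530 + U(46)) = (219 + (23/4)*(-6))/(3530 + 46) = (219 - 69/2)/3576 = (369/2)*(1/3576) = 123/2384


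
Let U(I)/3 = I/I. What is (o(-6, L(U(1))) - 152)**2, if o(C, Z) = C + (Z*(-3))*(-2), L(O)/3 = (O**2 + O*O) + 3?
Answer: 48400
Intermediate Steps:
U(I) = 3 (U(I) = 3*(I/I) = 3*1 = 3)
L(O) = 9 + 6*O**2 (L(O) = 3*((O**2 + O*O) + 3) = 3*((O**2 + O**2) + 3) = 3*(2*O**2 + 3) = 3*(3 + 2*O**2) = 9 + 6*O**2)
o(C, Z) = C + 6*Z (o(C, Z) = C - 3*Z*(-2) = C + 6*Z)
(o(-6, L(U(1))) - 152)**2 = ((-6 + 6*(9 + 6*3**2)) - 152)**2 = ((-6 + 6*(9 + 6*9)) - 152)**2 = ((-6 + 6*(9 + 54)) - 152)**2 = ((-6 + 6*63) - 152)**2 = ((-6 + 378) - 152)**2 = (372 - 152)**2 = 220**2 = 48400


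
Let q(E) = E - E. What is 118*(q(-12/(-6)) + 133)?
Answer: 15694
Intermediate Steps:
q(E) = 0
118*(q(-12/(-6)) + 133) = 118*(0 + 133) = 118*133 = 15694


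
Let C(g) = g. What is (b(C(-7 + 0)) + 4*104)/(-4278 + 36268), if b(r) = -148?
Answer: 134/15995 ≈ 0.0083776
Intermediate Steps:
(b(C(-7 + 0)) + 4*104)/(-4278 + 36268) = (-148 + 4*104)/(-4278 + 36268) = (-148 + 416)/31990 = 268*(1/31990) = 134/15995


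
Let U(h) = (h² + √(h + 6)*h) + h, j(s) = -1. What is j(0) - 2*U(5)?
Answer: -61 - 10*√11 ≈ -94.166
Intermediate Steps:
U(h) = h + h² + h*√(6 + h) (U(h) = (h² + √(6 + h)*h) + h = (h² + h*√(6 + h)) + h = h + h² + h*√(6 + h))
j(0) - 2*U(5) = -1 - 10*(1 + 5 + √(6 + 5)) = -1 - 10*(1 + 5 + √11) = -1 - 10*(6 + √11) = -1 - 2*(30 + 5*√11) = -1 + (-60 - 10*√11) = -61 - 10*√11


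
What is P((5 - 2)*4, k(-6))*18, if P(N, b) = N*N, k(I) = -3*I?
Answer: 2592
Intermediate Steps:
P(N, b) = N²
P((5 - 2)*4, k(-6))*18 = ((5 - 2)*4)²*18 = (3*4)²*18 = 12²*18 = 144*18 = 2592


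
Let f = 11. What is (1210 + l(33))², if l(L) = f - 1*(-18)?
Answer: 1535121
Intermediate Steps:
l(L) = 29 (l(L) = 11 - 1*(-18) = 11 + 18 = 29)
(1210 + l(33))² = (1210 + 29)² = 1239² = 1535121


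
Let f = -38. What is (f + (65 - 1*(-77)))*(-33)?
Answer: -3432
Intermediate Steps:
(f + (65 - 1*(-77)))*(-33) = (-38 + (65 - 1*(-77)))*(-33) = (-38 + (65 + 77))*(-33) = (-38 + 142)*(-33) = 104*(-33) = -3432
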